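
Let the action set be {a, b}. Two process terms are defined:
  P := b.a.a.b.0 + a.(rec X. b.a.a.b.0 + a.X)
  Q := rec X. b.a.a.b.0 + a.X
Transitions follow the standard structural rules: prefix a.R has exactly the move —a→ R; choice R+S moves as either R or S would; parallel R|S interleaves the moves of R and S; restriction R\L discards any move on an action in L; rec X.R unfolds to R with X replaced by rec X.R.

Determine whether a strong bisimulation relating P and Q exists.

YES

Reachable graph of P (6 states):
  u0 = b.a.a.b.0 + a.(rec X. b.a.a.b.0 + a.X) has moves ··a··> u1, ··b··> u2
  u1 = rec X. b.a.a.b.0 + a.X has moves ··a··> u1, ··b··> u2
  u2 = a.a.b.0 has moves ··a··> u3
  u3 = a.b.0 has moves ··a··> u4
  u4 = b.0 has moves ··b··> u5
  u5 = 0 has moves ·
Reachable graph of Q (5 states):
  v0 = rec X. b.a.a.b.0 + a.X has moves ··a··> v0, ··b··> v1
  v1 = a.a.b.0 has moves ··a··> v2
  v2 = a.b.0 has moves ··a··> v3
  v3 = b.0 has moves ··b··> v4
  v4 = 0 has moves ·
Partition-refinement fixed point:
  B0 = {u0, u1, v0}
  B1 = {u2, v1}
  B2 = {u3, v2}
  B3 = {u4, v3}
  B4 = {u5, v4}
u0 ∈ B0, v0 ∈ B0 → same block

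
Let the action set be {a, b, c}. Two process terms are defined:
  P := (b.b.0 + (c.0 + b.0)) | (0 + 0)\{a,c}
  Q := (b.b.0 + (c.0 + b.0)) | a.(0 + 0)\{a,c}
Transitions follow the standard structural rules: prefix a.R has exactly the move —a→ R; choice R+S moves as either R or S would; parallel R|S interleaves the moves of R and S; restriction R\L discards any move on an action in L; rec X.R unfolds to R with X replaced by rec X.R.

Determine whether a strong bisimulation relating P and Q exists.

Reachable graph of P (3 states):
  u0 = (b.b.0 + (c.0 + b.0)) | (0 + 0)\{a,c} has moves —b→ u1, —b→ u2, —c→ u1
  u1 = 0 | (0 + 0)\{a,c} has moves ∅
  u2 = b.0 | (0 + 0)\{a,c} has moves —b→ u1
Reachable graph of Q (6 states):
  v0 = (b.b.0 + (c.0 + b.0)) | a.(0 + 0)\{a,c} has moves —a→ v1, —b→ v2, —b→ v3, —c→ v2
  v1 = (b.b.0 + (c.0 + b.0)) | (0 + 0)\{a,c} has moves —b→ v4, —b→ v5, —c→ v4
  v2 = 0 | a.(0 + 0)\{a,c} has moves —a→ v4
  v3 = b.0 | a.(0 + 0)\{a,c} has moves —a→ v5, —b→ v2
  v4 = 0 | (0 + 0)\{a,c} has moves ∅
  v5 = b.0 | (0 + 0)\{a,c} has moves —b→ v4
Partition-refinement fixed point:
  B0 = {u0, v1}
  B1 = {u2, v5}
  B2 = {u1, v4}
  B3 = {v0}
  B4 = {v2}
  B5 = {v3}
u0 ∈ B0, v0 ∈ B3 → different blocks

P ≁ Q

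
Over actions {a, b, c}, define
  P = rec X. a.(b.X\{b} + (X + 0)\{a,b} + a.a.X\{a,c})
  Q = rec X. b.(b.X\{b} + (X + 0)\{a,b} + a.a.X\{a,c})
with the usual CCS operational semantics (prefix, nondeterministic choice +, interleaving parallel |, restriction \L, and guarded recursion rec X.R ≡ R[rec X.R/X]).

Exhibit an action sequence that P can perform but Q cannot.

Reachable graph of P (8 states):
  m0 = rec X. a.(b.X\{b} + (X + 0)\{a,b} + a.a.X\{a,c}) has moves --a--▸ m1
  m1 = b.(rec X. a.(b.X\{b} + (X + 0)\{a,b} + a.a.X\{a,c}))\{b} + ((rec X. a.(b.X\{b} + (X + 0)\{a,b} + a.a.X\{a,c})) + 0)\{a,b} + a.a.(rec X. a.(b.X\{b} + (X + 0)\{a,b} + a.a.X\{a,c}))\{a,c} has moves --a--▸ m2, --b--▸ m3
  m2 = a.(rec X. a.(b.X\{b} + (X + 0)\{a,b} + a.a.X\{a,c}))\{a,c} has moves --a--▸ m4
  m3 = (rec X. a.(b.X\{b} + (X + 0)\{a,b} + a.a.X\{a,c}))\{b} has moves --a--▸ m5
  m4 = (rec X. a.(b.X\{b} + (X + 0)\{a,b} + a.a.X\{a,c}))\{a,c} has moves ∅
  m5 = (b.(rec X. a.(b.X\{b} + (X + 0)\{a,b} + a.a.X\{a,c}))\{b} + ((rec X. a.(b.X\{b} + (X + 0)\{a,b} + a.a.X\{a,c})) + 0)\{a,b} + a.a.(rec X. a.(b.X\{b} + (X + 0)\{a,b} + a.a.X\{a,c}))\{a,c})\{b} has moves --a--▸ m6
  m6 = (a.(rec X. a.(b.X\{b} + (X + 0)\{a,b} + a.a.X\{a,c}))\{a,c})\{b} has moves --a--▸ m7
  m7 = (rec X. a.(b.X\{b} + (X + 0)\{a,b} + a.a.X\{a,c}))\{a,c}\{b} has moves ∅
Reachable graph of Q (7 states):
  n0 = rec X. b.(b.X\{b} + (X + 0)\{a,b} + a.a.X\{a,c}) has moves --b--▸ n1
  n1 = b.(rec X. b.(b.X\{b} + (X + 0)\{a,b} + a.a.X\{a,c}))\{b} + ((rec X. b.(b.X\{b} + (X + 0)\{a,b} + a.a.X\{a,c})) + 0)\{a,b} + a.a.(rec X. b.(b.X\{b} + (X + 0)\{a,b} + a.a.X\{a,c}))\{a,c} has moves --a--▸ n2, --b--▸ n3
  n2 = a.(rec X. b.(b.X\{b} + (X + 0)\{a,b} + a.a.X\{a,c}))\{a,c} has moves --a--▸ n4
  n3 = (rec X. b.(b.X\{b} + (X + 0)\{a,b} + a.a.X\{a,c}))\{b} has moves ∅
  n4 = (rec X. b.(b.X\{b} + (X + 0)\{a,b} + a.a.X\{a,c}))\{a,c} has moves --b--▸ n5
  n5 = (b.(rec X. b.(b.X\{b} + (X + 0)\{a,b} + a.a.X\{a,c}))\{b} + ((rec X. b.(b.X\{b} + (X + 0)\{a,b} + a.a.X\{a,c})) + 0)\{a,b} + a.a.(rec X. b.(b.X\{b} + (X + 0)\{a,b} + a.a.X\{a,c}))\{a,c})\{a,c} has moves --b--▸ n6
  n6 = (rec X. b.(b.X\{b} + (X + 0)\{a,b} + a.a.X\{a,c}))\{b}\{a,c} has moves ∅
Run σ = ⟨a⟩ on P: start {m0}
  [1] a ⇒ {m1}
  ✓ P
Run σ = ⟨a⟩ on Q: start {n0}
  [1] a ⇒ no successor for Q

a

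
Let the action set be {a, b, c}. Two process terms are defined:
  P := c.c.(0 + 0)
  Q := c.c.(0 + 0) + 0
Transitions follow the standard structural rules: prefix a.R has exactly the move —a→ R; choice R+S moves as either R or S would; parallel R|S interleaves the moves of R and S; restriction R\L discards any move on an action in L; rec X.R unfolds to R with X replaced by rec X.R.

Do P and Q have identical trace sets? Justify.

traces(P) = traces(Q)

Reachable graph of P (3 states):
  s0 = c.c.(0 + 0) → -c-> s1
  s1 = c.(0 + 0) → -c-> s2
  s2 = 0 + 0 → ∅
Reachable graph of Q (3 states):
  t0 = c.c.(0 + 0) + 0 → -c-> t1
  t1 = c.(0 + 0) → -c-> t2
  t2 = 0 + 0 → ∅
Coarsest stable partition (strong bisimilarity classes):
  B0 = {s0, t0}
  B1 = {s1, t1}
  B2 = {s2, t2}
s0 ∈ B0, t0 ∈ B0 → same block
Bisimilar ⇒ trace-equivalent.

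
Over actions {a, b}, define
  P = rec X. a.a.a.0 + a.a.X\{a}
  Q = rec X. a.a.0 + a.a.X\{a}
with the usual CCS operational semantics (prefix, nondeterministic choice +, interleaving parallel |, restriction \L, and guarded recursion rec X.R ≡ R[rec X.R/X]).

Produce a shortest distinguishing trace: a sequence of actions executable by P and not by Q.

aaa

LTS(P): 6 reachable states
  p0 = rec X. a.a.a.0 + a.a.X\{a} :: ··a··> p1, ··a··> p2
  p1 = a.(rec X. a.a.a.0 + a.a.X\{a})\{a} :: ··a··> p3
  p2 = a.a.0 :: ··a··> p4
  p3 = (rec X. a.a.a.0 + a.a.X\{a})\{a} :: ∅
  p4 = a.0 :: ··a··> p5
  p5 = 0 :: ∅
LTS(Q): 5 reachable states
  q0 = rec X. a.a.0 + a.a.X\{a} :: ··a··> q1, ··a··> q2
  q1 = a.(rec X. a.a.0 + a.a.X\{a})\{a} :: ··a··> q3
  q2 = a.0 :: ··a··> q4
  q3 = (rec X. a.a.0 + a.a.X\{a})\{a} :: ∅
  q4 = 0 :: ∅
Executing aaa from P (initial set {p0}):
  step 1 (a): {p1, p2}
  step 2 (a): {p3, p4}
  step 3 (a): {p5}
  P completes σ.
Executing aaa from Q (initial set {q0}):
  step 1 (a): {q1, q2}
  step 2 (a): {q3, q4}
  step 3 (a): ∅  — Q cannot continue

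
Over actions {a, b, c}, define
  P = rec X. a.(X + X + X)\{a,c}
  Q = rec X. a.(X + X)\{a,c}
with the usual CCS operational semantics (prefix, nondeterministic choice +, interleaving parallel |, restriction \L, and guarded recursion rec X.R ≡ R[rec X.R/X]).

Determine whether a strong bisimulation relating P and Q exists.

P's transition system — 2 states:
  u0 = rec X. a.(X + X + X)\{a,c} | ··a··> u1
  u1 = ((rec X. a.(X + X + X)\{a,c}) + (rec X. a.(X + X + X)\{a,c}) + (rec X. a.(X + X + X)\{a,c}))\{a,c} | ∅
Q's transition system — 2 states:
  v0 = rec X. a.(X + X)\{a,c} | ··a··> v1
  v1 = ((rec X. a.(X + X)\{a,c}) + (rec X. a.(X + X)\{a,c}))\{a,c} | ∅
Partition-refinement fixed point:
  B0 = {u0, v0}
  B1 = {u1, v1}
u0 ∈ B0, v0 ∈ B0 → same block

bisimilar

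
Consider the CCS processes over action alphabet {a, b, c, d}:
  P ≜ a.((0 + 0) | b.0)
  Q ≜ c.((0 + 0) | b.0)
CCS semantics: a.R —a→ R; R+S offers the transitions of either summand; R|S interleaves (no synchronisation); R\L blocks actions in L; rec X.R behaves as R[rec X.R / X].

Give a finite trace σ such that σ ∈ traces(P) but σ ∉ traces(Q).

a

P's transition system — 3 states:
  m0 = a.((0 + 0) | b.0) :: —a→ m1
  m1 = (0 + 0) | b.0 :: —b→ m2
  m2 = (0 + 0) | 0 :: ∅
Q's transition system — 3 states:
  n0 = c.((0 + 0) | b.0) :: —c→ n1
  n1 = (0 + 0) | b.0 :: —b→ n2
  n2 = (0 + 0) | 0 :: ∅
Run σ = ⟨a⟩ on P: start {m0}
  step 1 (a): {m1}
  P completes σ.
Run σ = ⟨a⟩ on Q: start {n0}
  step 1 (a): no successor for Q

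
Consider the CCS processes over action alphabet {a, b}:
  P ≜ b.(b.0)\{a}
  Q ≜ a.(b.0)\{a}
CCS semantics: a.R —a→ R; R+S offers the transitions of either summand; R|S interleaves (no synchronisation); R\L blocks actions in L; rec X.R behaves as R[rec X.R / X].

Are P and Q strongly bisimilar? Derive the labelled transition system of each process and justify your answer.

NO

LTS(P): 3 reachable states
  s0 = b.(b.0)\{a} :: =b=> s1
  s1 = (b.0)\{a} :: =b=> s2
  s2 = 0\{a} :: deadlocked
LTS(Q): 3 reachable states
  t0 = a.(b.0)\{a} :: =a=> t1
  t1 = (b.0)\{a} :: =b=> t2
  t2 = 0\{a} :: deadlocked
Partition-refinement fixed point:
  B0 = {s0}
  B1 = {s1, t1}
  B2 = {s2, t2}
  B3 = {t0}
s0 ∈ B0, t0 ∈ B3 → different blocks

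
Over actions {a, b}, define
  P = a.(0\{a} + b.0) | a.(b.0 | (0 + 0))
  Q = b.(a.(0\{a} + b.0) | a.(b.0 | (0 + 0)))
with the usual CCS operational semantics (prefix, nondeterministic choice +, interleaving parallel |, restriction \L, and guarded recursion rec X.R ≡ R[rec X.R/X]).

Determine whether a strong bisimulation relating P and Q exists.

LTS(P): 9 reachable states
  u0 = a.(0\{a} + b.0) | a.(b.0 | (0 + 0)) | =a=> u1, =a=> u2
  u1 = (0\{a} + b.0) | a.(b.0 | (0 + 0)) | =a=> u3, =b=> u4
  u2 = a.(0\{a} + b.0) | (b.0 | (0 + 0)) | =a=> u3, =b=> u5
  u3 = (0\{a} + b.0) | (b.0 | (0 + 0)) | =b=> u6, =b=> u7
  u4 = 0 | a.(b.0 | (0 + 0)) | =a=> u7
  u5 = a.(0\{a} + b.0) | (0 | (0 + 0)) | =a=> u6
  u6 = (0\{a} + b.0) | (0 | (0 + 0)) | =b=> u8
  u7 = 0 | (b.0 | (0 + 0)) | =b=> u8
  u8 = 0 | (0 | (0 + 0)) | deadlocked
LTS(Q): 10 reachable states
  v0 = b.(a.(0\{a} + b.0) | a.(b.0 | (0 + 0))) | =b=> v1
  v1 = a.(0\{a} + b.0) | a.(b.0 | (0 + 0)) | =a=> v2, =a=> v3
  v2 = (0\{a} + b.0) | a.(b.0 | (0 + 0)) | =a=> v4, =b=> v5
  v3 = a.(0\{a} + b.0) | (b.0 | (0 + 0)) | =a=> v4, =b=> v6
  v4 = (0\{a} + b.0) | (b.0 | (0 + 0)) | =b=> v7, =b=> v8
  v5 = 0 | a.(b.0 | (0 + 0)) | =a=> v8
  v6 = a.(0\{a} + b.0) | (0 | (0 + 0)) | =a=> v7
  v7 = (0\{a} + b.0) | (0 | (0 + 0)) | =b=> v9
  v8 = 0 | (b.0 | (0 + 0)) | =b=> v9
  v9 = 0 | (0 | (0 + 0)) | deadlocked
Partition-refinement fixed point:
  B0 = {u0, v1}
  B1 = {u1, u2, v2, v3}
  B2 = {u3, v4}
  B3 = {u6, u7, v7, v8}
  B4 = {u8, v9}
  B5 = {u4, u5, v5, v6}
  B6 = {v0}
u0 ∈ B0, v0 ∈ B6 → different blocks

P ≁ Q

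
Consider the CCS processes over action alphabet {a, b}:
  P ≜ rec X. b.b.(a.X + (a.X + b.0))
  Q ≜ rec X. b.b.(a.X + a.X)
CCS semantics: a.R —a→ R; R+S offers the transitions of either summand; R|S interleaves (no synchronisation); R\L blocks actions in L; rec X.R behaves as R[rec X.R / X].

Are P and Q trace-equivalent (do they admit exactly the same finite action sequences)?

P's transition system — 4 states:
  s0 = rec X. b.b.(a.X + (a.X + b.0)) has moves --b--▸ s1
  s1 = b.(a.(rec X. b.b.(a.X + (a.X + b.0))) + (a.(rec X. b.b.(a.X + (a.X + b.0))) + b.0)) has moves --b--▸ s2
  s2 = a.(rec X. b.b.(a.X + (a.X + b.0))) + (a.(rec X. b.b.(a.X + (a.X + b.0))) + b.0) has moves --a--▸ s0, --b--▸ s3
  s3 = 0 has moves ∅
Q's transition system — 3 states:
  t0 = rec X. b.b.(a.X + a.X) has moves --b--▸ t1
  t1 = b.(a.(rec X. b.b.(a.X + a.X)) + a.(rec X. b.b.(a.X + a.X))) has moves --b--▸ t2
  t2 = a.(rec X. b.b.(a.X + a.X)) + a.(rec X. b.b.(a.X + a.X)) has moves --a--▸ t0
Run σ = ⟨bbb⟩ on P: start {s0}
  after b @ step 1: {s1}
  after b @ step 2: {s2}
  after b @ step 3: {s3}
  — P admits the full trace.
Run σ = ⟨bbb⟩ on Q: start {t0}
  after b @ step 1: {t1}
  after b @ step 2: {t2}
  after b @ step 3: ∅ (Q stuck)

traces(P) ≠ traces(Q) — witness ⟨bbb⟩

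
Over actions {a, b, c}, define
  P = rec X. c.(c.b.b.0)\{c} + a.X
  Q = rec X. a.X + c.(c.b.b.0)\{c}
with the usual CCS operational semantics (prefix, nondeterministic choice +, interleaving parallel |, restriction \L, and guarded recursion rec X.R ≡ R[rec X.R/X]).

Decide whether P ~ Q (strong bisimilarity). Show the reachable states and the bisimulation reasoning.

LTS(P): 2 reachable states
  p0 = rec X. c.(c.b.b.0)\{c} + a.X → --a--▸ p0, --c--▸ p1
  p1 = (c.b.b.0)\{c} → ∅
LTS(Q): 2 reachable states
  q0 = rec X. a.X + c.(c.b.b.0)\{c} → --a--▸ q0, --c--▸ q1
  q1 = (c.b.b.0)\{c} → ∅
Partition-refinement fixed point:
  B0 = {p0, q0}
  B1 = {p1, q1}
p0 ∈ B0, q0 ∈ B0 → same block

bisimilar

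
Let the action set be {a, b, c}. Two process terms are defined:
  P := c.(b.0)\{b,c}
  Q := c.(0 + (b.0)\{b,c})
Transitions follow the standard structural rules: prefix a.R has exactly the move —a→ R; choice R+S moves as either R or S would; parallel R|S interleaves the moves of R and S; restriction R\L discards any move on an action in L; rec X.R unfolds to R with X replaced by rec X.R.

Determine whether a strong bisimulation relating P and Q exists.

P ~ Q

Reachable graph of P (2 states):
  s0 = c.(b.0)\{b,c} → =c=> s1
  s1 = (b.0)\{b,c} → stopped
Reachable graph of Q (2 states):
  t0 = c.(0 + (b.0)\{b,c}) → =c=> t1
  t1 = 0 + (b.0)\{b,c} → stopped
Partition-refinement fixed point:
  B0 = {s0, t0}
  B1 = {s1, t1}
s0 ∈ B0, t0 ∈ B0 → same block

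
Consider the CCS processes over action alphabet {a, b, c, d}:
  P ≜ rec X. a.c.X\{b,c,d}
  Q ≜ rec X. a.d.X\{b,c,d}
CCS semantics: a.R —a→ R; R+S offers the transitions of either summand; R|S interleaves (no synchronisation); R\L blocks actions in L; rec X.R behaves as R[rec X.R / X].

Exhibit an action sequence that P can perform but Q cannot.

P's transition system — 4 states:
  m0 = rec X. a.c.X\{b,c,d} has moves ··a··> m1
  m1 = c.(rec X. a.c.X\{b,c,d})\{b,c,d} has moves ··c··> m2
  m2 = (rec X. a.c.X\{b,c,d})\{b,c,d} has moves ··a··> m3
  m3 = (c.(rec X. a.c.X\{b,c,d})\{b,c,d})\{b,c,d} has moves (no moves)
Q's transition system — 4 states:
  n0 = rec X. a.d.X\{b,c,d} has moves ··a··> n1
  n1 = d.(rec X. a.d.X\{b,c,d})\{b,c,d} has moves ··d··> n2
  n2 = (rec X. a.d.X\{b,c,d})\{b,c,d} has moves ··a··> n3
  n3 = (d.(rec X. a.d.X\{b,c,d})\{b,c,d})\{b,c,d} has moves (no moves)
Run σ = ⟨ac⟩ on P: start {m0}
  after a @ step 1: {m1}
  after c @ step 2: {m2}
  — P admits the full trace.
Run σ = ⟨ac⟩ on Q: start {n0}
  after a @ step 1: {n1}
  after c @ step 2: ∅ (Q stuck)

ac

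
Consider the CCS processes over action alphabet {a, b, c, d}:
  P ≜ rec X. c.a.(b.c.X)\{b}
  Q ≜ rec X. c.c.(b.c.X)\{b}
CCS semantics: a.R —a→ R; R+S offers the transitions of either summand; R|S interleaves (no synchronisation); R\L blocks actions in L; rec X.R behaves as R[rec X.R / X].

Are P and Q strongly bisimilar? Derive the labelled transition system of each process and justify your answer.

P ≁ Q

P's transition system — 3 states:
  p0 = rec X. c.a.(b.c.X)\{b} | ··c··> p1
  p1 = a.(b.c.(rec X. c.a.(b.c.X)\{b}))\{b} | ··a··> p2
  p2 = (b.c.(rec X. c.a.(b.c.X)\{b}))\{b} | (no moves)
Q's transition system — 3 states:
  q0 = rec X. c.c.(b.c.X)\{b} | ··c··> q1
  q1 = c.(b.c.(rec X. c.c.(b.c.X)\{b}))\{b} | ··c··> q2
  q2 = (b.c.(rec X. c.c.(b.c.X)\{b}))\{b} | (no moves)
Coarsest stable partition (strong bisimilarity classes):
  B0 = {p0}
  B1 = {p1}
  B2 = {p2, q2}
  B3 = {q0}
  B4 = {q1}
p0 ∈ B0, q0 ∈ B3 → different blocks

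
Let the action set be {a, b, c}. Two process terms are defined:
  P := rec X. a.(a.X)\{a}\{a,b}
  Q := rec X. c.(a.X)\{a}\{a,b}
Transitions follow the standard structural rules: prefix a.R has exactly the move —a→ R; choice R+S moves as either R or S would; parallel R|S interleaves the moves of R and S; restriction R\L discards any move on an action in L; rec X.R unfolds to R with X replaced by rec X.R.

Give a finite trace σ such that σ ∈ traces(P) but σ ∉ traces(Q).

Reachable graph of P (2 states):
  s0 = rec X. a.(a.X)\{a}\{a,b} :: --a--▸ s1
  s1 = (a.(rec X. a.(a.X)\{a}\{a,b}))\{a}\{a,b} :: ·
Reachable graph of Q (2 states):
  t0 = rec X. c.(a.X)\{a}\{a,b} :: --c--▸ t1
  t1 = (a.(rec X. c.(a.X)\{a}\{a,b}))\{a}\{a,b} :: ·
Trace ⟨a⟩ through P, begin at {s0}:
  [1] a ⇒ {s1}
  ✓ P
Trace ⟨a⟩ through Q, begin at {t0}:
  [1] a ⇒ no successor for Q

a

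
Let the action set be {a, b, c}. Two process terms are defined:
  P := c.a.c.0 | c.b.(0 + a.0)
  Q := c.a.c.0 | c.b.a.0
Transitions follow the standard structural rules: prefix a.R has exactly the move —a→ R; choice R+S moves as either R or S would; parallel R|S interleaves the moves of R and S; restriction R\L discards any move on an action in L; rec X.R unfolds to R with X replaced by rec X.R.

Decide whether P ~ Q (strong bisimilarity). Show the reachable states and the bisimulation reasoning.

P ~ Q

LTS(P): 16 reachable states
  u0 = c.a.c.0 | c.b.(0 + a.0) → ··c··> u1, ··c··> u2
  u1 = a.c.0 | c.b.(0 + a.0) → ··a··> u3, ··c··> u4
  u2 = c.a.c.0 | b.(0 + a.0) → ··b··> u5, ··c··> u4
  u3 = c.0 | c.b.(0 + a.0) → ··c··> u6, ··c··> u7
  u4 = a.c.0 | b.(0 + a.0) → ··a··> u7, ··b··> u8
  u5 = c.a.c.0 | (0 + a.0) → ··a··> u9, ··c··> u8
  u6 = 0 | c.b.(0 + a.0) → ··c··> u10
  u7 = c.0 | b.(0 + a.0) → ··b··> u11, ··c··> u10
  u8 = a.c.0 | (0 + a.0) → ··a··> u11, ··a··> u12
  u9 = c.a.c.0 | 0 → ··c··> u12
  u10 = 0 | b.(0 + a.0) → ··b··> u13
  u11 = c.0 | (0 + a.0) → ··a··> u14, ··c··> u13
  u12 = a.c.0 | 0 → ··a··> u14
  u13 = 0 | (0 + a.0) → ··a··> u15
  u14 = c.0 | 0 → ··c··> u15
  u15 = 0 | 0 → ·
LTS(Q): 16 reachable states
  v0 = c.a.c.0 | c.b.a.0 → ··c··> v1, ··c··> v2
  v1 = a.c.0 | c.b.a.0 → ··a··> v3, ··c··> v4
  v2 = c.a.c.0 | b.a.0 → ··b··> v5, ··c··> v4
  v3 = c.0 | c.b.a.0 → ··c··> v6, ··c··> v7
  v4 = a.c.0 | b.a.0 → ··a··> v7, ··b··> v8
  v5 = c.a.c.0 | a.0 → ··a··> v9, ··c··> v8
  v6 = 0 | c.b.a.0 → ··c··> v10
  v7 = c.0 | b.a.0 → ··b··> v11, ··c··> v10
  v8 = a.c.0 | a.0 → ··a··> v11, ··a··> v12
  v9 = c.a.c.0 | 0 → ··c··> v12
  v10 = 0 | b.a.0 → ··b··> v13
  v11 = c.0 | a.0 → ··a··> v14, ··c··> v13
  v12 = a.c.0 | 0 → ··a··> v14
  v13 = 0 | a.0 → ··a··> v15
  v14 = c.0 | 0 → ··c··> v15
  v15 = 0 | 0 → ·
Bisimilarity quotient blocks:
  B0 = {u0, v0}
  B1 = {u2, v2}
  B2 = {u5, v5}
  B3 = {u9, v9}
  B4 = {u12, v12}
  B5 = {u14, v14}
  B6 = {u15, v15}
  B7 = {u8, v8}
  B8 = {u11, v11}
  B9 = {u13, v13}
  B10 = {u4, v4}
  B11 = {u7, v7}
  B12 = {u10, v10}
  B13 = {u1, v1}
  B14 = {u3, v3}
  B15 = {u6, v6}
u0 ∈ B0, v0 ∈ B0 → same block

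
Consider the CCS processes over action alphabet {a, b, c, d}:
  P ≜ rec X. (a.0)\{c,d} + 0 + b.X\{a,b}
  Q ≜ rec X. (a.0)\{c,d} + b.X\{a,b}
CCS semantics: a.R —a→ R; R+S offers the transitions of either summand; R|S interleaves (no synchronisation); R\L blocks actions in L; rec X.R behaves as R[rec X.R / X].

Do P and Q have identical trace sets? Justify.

YES

LTS(P): 3 reachable states
  p0 = rec X. (a.0)\{c,d} + 0 + b.X\{a,b} | -a-> p1, -b-> p2
  p1 = 0\{c,d} | stopped
  p2 = (rec X. (a.0)\{c,d} + 0 + b.X\{a,b})\{a,b} | stopped
LTS(Q): 3 reachable states
  q0 = rec X. (a.0)\{c,d} + b.X\{a,b} | -a-> q1, -b-> q2
  q1 = 0\{c,d} | stopped
  q2 = (rec X. (a.0)\{c,d} + b.X\{a,b})\{a,b} | stopped
Bisimilarity quotient blocks:
  B0 = {p0, q0}
  B1 = {p1, p2, q1, q2}
p0 ∈ B0, q0 ∈ B0 → same block
Bisimilar ⇒ trace-equivalent.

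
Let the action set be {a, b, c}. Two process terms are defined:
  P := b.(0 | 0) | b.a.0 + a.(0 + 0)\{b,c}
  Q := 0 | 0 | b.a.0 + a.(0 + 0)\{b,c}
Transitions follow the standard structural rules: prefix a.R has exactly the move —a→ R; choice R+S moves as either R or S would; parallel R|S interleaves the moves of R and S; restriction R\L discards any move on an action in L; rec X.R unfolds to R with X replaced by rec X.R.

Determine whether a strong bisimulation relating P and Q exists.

not bisimilar

LTS(P): 7 reachable states
  p0 = b.(0 | 0) | b.a.0 + a.(0 + 0)\{b,c} | ··a··> p1, ··b··> p2, ··b··> p3
  p1 = (0 + 0)\{b,c} | (no moves)
  p2 = 0 | 0 | b.a.0 | ··b··> p4
  p3 = b.(0 | 0) | a.0 | ··a··> p5, ··b··> p4
  p4 = 0 | 0 | a.0 | ··a··> p6
  p5 = b.(0 | 0) | 0 | ··b··> p6
  p6 = 0 | 0 | 0 | (no moves)
LTS(Q): 4 reachable states
  q0 = 0 | 0 | b.a.0 + a.(0 + 0)\{b,c} | ··a··> q1, ··b··> q2
  q1 = (0 + 0)\{b,c} | (no moves)
  q2 = 0 | 0 | a.0 | ··a··> q3
  q3 = 0 | 0 | 0 | (no moves)
Bisimilarity quotient blocks:
  B0 = {p0}
  B1 = {p1, p6, q1, q3}
  B2 = {p2}
  B3 = {p4, q2}
  B4 = {p3}
  B5 = {p5}
  B6 = {q0}
p0 ∈ B0, q0 ∈ B6 → different blocks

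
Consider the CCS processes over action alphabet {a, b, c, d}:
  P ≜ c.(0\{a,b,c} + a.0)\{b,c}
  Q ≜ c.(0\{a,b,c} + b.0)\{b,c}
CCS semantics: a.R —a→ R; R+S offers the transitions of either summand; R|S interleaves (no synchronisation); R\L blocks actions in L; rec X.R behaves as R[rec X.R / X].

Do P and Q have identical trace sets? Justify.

trace-distinct — witness ⟨ca⟩

Reachable graph of P (3 states):
  u0 = c.(0\{a,b,c} + a.0)\{b,c} → —c→ u1
  u1 = (0\{a,b,c} + a.0)\{b,c} → —a→ u2
  u2 = 0\{b,c} → (no moves)
Reachable graph of Q (2 states):
  v0 = c.(0\{a,b,c} + b.0)\{b,c} → —c→ v1
  v1 = (0\{a,b,c} + b.0)\{b,c} → (no moves)
Executing ca from P (initial set {u0}):
  step 1 (c): {u1}
  step 2 (a): {u2}
  ✓ P
Executing ca from Q (initial set {v0}):
  step 1 (c): {v1}
  step 2 (a): no successor for Q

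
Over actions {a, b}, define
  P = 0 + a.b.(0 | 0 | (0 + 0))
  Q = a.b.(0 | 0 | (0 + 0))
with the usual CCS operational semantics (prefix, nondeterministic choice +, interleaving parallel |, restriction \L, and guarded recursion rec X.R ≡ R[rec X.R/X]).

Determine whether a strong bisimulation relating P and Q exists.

P ~ Q

LTS(P): 3 reachable states
  p0 = 0 + a.b.(0 | 0 | (0 + 0)) :: --a--▸ p1
  p1 = b.(0 | 0 | (0 + 0)) :: --b--▸ p2
  p2 = 0 | 0 | (0 + 0) :: ·
LTS(Q): 3 reachable states
  q0 = a.b.(0 | 0 | (0 + 0)) :: --a--▸ q1
  q1 = b.(0 | 0 | (0 + 0)) :: --b--▸ q2
  q2 = 0 | 0 | (0 + 0) :: ·
Partition-refinement fixed point:
  B0 = {p0, q0}
  B1 = {p1, q1}
  B2 = {p2, q2}
p0 ∈ B0, q0 ∈ B0 → same block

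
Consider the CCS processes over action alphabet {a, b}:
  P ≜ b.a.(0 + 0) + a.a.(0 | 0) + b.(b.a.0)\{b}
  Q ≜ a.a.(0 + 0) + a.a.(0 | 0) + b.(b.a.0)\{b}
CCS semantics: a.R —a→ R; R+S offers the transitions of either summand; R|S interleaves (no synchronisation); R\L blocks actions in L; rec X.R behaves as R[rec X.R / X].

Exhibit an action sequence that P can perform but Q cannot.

ba

LTS(P): 6 reachable states
  u0 = b.a.(0 + 0) + a.a.(0 | 0) + b.(b.a.0)\{b} has moves --a--▸ u1, --b--▸ u2, --b--▸ u3
  u1 = a.(0 | 0) has moves --a--▸ u4
  u2 = (b.a.0)\{b} has moves ∅
  u3 = a.(0 + 0) has moves --a--▸ u5
  u4 = 0 | 0 has moves ∅
  u5 = 0 + 0 has moves ∅
LTS(Q): 6 reachable states
  v0 = a.a.(0 + 0) + a.a.(0 | 0) + b.(b.a.0)\{b} has moves --a--▸ v1, --a--▸ v2, --b--▸ v3
  v1 = a.(0 + 0) has moves --a--▸ v4
  v2 = a.(0 | 0) has moves --a--▸ v5
  v3 = (b.a.0)\{b} has moves ∅
  v4 = 0 + 0 has moves ∅
  v5 = 0 | 0 has moves ∅
Trace ⟨ba⟩ through P, begin at {u0}:
  after b @ step 1: {u2, u3}
  after a @ step 2: {u5}
  ✓ P
Trace ⟨ba⟩ through Q, begin at {v0}:
  after b @ step 1: {v3}
  after a @ step 2: ∅  — Q cannot continue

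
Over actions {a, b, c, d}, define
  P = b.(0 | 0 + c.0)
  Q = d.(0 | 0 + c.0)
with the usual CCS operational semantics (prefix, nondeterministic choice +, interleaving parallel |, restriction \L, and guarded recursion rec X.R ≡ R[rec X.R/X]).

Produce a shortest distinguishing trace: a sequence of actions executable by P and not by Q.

b

P's transition system — 3 states:
  s0 = b.(0 | 0 + c.0) :: -b-> s1
  s1 = 0 | 0 + c.0 :: -c-> s2
  s2 = 0 :: deadlocked
Q's transition system — 3 states:
  t0 = d.(0 | 0 + c.0) :: -d-> t1
  t1 = 0 | 0 + c.0 :: -c-> t2
  t2 = 0 :: deadlocked
Trace ⟨b⟩ through P, begin at {s0}:
  after b @ step 1: {s1}
  ✓ P
Trace ⟨b⟩ through Q, begin at {t0}:
  after b @ step 1: no successor for Q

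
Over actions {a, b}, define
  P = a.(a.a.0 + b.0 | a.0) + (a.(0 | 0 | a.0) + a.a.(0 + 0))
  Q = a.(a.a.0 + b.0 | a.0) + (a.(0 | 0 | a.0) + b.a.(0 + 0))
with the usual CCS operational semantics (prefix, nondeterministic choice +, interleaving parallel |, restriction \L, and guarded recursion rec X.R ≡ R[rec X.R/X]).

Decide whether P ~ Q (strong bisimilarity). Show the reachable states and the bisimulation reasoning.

NO

Reachable graph of P (11 states):
  p0 = a.(a.a.0 + b.0 | a.0) + (a.(0 | 0 | a.0) + a.a.(0 + 0)) has moves -a-> p1, -a-> p2, -a-> p3
  p1 = 0 | 0 | a.0 has moves -a-> p4
  p2 = a.(0 + 0) has moves -a-> p5
  p3 = a.a.0 + b.0 | a.0 has moves -a-> p6, -a-> p7, -b-> p8
  p4 = 0 | 0 | 0 has moves (no moves)
  p5 = 0 + 0 has moves (no moves)
  p6 = a.0 has moves -a-> p9
  p7 = b.0 | 0 has moves -b-> p10
  p8 = 0 | a.0 has moves -a-> p10
  p9 = 0 has moves (no moves)
  p10 = 0 | 0 has moves (no moves)
Reachable graph of Q (11 states):
  q0 = a.(a.a.0 + b.0 | a.0) + (a.(0 | 0 | a.0) + b.a.(0 + 0)) has moves -a-> q1, -a-> q2, -b-> q3
  q1 = 0 | 0 | a.0 has moves -a-> q4
  q2 = a.a.0 + b.0 | a.0 has moves -a-> q5, -a-> q6, -b-> q7
  q3 = a.(0 + 0) has moves -a-> q8
  q4 = 0 | 0 | 0 has moves (no moves)
  q5 = a.0 has moves -a-> q9
  q6 = b.0 | 0 has moves -b-> q10
  q7 = 0 | a.0 has moves -a-> q10
  q8 = 0 + 0 has moves (no moves)
  q9 = 0 has moves (no moves)
  q10 = 0 | 0 has moves (no moves)
Bisimilarity quotient blocks:
  B0 = {p0}
  B1 = {p3, q2}
  B2 = {p1, p2, p6, p8, q1, q3, q5, q7}
  B3 = {p10, p4, p5, p9, q10, q4, q8, q9}
  B4 = {p7, q6}
  B5 = {q0}
p0 ∈ B0, q0 ∈ B5 → different blocks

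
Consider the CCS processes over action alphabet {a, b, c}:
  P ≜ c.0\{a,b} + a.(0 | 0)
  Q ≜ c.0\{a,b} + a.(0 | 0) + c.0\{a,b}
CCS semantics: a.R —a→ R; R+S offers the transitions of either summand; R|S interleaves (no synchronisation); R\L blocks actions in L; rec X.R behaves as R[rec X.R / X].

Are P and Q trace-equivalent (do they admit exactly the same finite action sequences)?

traces(P) = traces(Q)

P's transition system — 3 states:
  m0 = c.0\{a,b} + a.(0 | 0) → ··a··> m1, ··c··> m2
  m1 = 0 | 0 → ·
  m2 = 0\{a,b} → ·
Q's transition system — 3 states:
  n0 = c.0\{a,b} + a.(0 | 0) + c.0\{a,b} → ··a··> n1, ··c··> n2
  n1 = 0 | 0 → ·
  n2 = 0\{a,b} → ·
Bisimilarity quotient blocks:
  B0 = {m0, n0}
  B1 = {m1, m2, n1, n2}
m0 ∈ B0, n0 ∈ B0 → same block
Bisimilar ⇒ trace-equivalent.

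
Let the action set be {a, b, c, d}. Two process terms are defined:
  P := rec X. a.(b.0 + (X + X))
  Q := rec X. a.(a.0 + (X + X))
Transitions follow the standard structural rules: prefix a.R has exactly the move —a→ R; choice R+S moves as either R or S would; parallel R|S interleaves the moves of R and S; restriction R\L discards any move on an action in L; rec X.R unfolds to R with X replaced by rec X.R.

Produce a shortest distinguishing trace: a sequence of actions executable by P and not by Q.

ab

LTS(P): 3 reachable states
  m0 = rec X. a.(b.0 + (X + X)) | —a→ m1
  m1 = b.0 + ((rec X. a.(b.0 + (X + X))) + (rec X. a.(b.0 + (X + X)))) | —a→ m1, —b→ m2
  m2 = 0 | deadlocked
LTS(Q): 3 reachable states
  n0 = rec X. a.(a.0 + (X + X)) | —a→ n1
  n1 = a.0 + ((rec X. a.(a.0 + (X + X))) + (rec X. a.(a.0 + (X + X)))) | —a→ n1, —a→ n2
  n2 = 0 | deadlocked
Executing ab from P (initial set {m0}):
  step 1 (a): {m1}
  step 2 (b): {m2}
  ✓ P
Executing ab from Q (initial set {n0}):
  step 1 (a): {n1}
  step 2 (b): ∅  — Q cannot continue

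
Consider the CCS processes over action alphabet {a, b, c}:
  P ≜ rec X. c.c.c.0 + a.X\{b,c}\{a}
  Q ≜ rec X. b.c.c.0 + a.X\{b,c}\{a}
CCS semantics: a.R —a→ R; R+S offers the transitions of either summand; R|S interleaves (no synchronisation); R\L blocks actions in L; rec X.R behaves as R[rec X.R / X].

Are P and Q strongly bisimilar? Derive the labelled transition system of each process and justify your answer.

P's transition system — 5 states:
  s0 = rec X. c.c.c.0 + a.X\{b,c}\{a} | ··a··> s1, ··c··> s2
  s1 = (rec X. c.c.c.0 + a.X\{b,c}\{a})\{b,c}\{a} | (no moves)
  s2 = c.c.0 | ··c··> s3
  s3 = c.0 | ··c··> s4
  s4 = 0 | (no moves)
Q's transition system — 5 states:
  t0 = rec X. b.c.c.0 + a.X\{b,c}\{a} | ··a··> t1, ··b··> t2
  t1 = (rec X. b.c.c.0 + a.X\{b,c}\{a})\{b,c}\{a} | (no moves)
  t2 = c.c.0 | ··c··> t3
  t3 = c.0 | ··c··> t4
  t4 = 0 | (no moves)
Coarsest stable partition (strong bisimilarity classes):
  B0 = {s0}
  B1 = {s2, t2}
  B2 = {s3, t3}
  B3 = {s1, s4, t1, t4}
  B4 = {t0}
s0 ∈ B0, t0 ∈ B4 → different blocks

not bisimilar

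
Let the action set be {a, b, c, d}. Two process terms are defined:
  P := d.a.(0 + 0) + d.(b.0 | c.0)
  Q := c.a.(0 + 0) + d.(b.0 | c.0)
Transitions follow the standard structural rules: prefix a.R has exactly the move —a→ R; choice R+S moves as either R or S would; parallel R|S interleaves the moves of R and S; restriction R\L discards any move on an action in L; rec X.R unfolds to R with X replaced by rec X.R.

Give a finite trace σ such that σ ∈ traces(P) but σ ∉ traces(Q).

P's transition system — 7 states:
  p0 = d.a.(0 + 0) + d.(b.0 | c.0) ⊢ -d-> p1, -d-> p2
  p1 = a.(0 + 0) ⊢ -a-> p3
  p2 = b.0 | c.0 ⊢ -b-> p4, -c-> p5
  p3 = 0 + 0 ⊢ stopped
  p4 = 0 | c.0 ⊢ -c-> p6
  p5 = b.0 | 0 ⊢ -b-> p6
  p6 = 0 | 0 ⊢ stopped
Q's transition system — 7 states:
  q0 = c.a.(0 + 0) + d.(b.0 | c.0) ⊢ -c-> q1, -d-> q2
  q1 = a.(0 + 0) ⊢ -a-> q3
  q2 = b.0 | c.0 ⊢ -b-> q4, -c-> q5
  q3 = 0 + 0 ⊢ stopped
  q4 = 0 | c.0 ⊢ -c-> q6
  q5 = b.0 | 0 ⊢ -b-> q6
  q6 = 0 | 0 ⊢ stopped
Executing da from P (initial set {p0}):
  step 1 (d): {p1, p2}
  step 2 (a): {p3}
  P completes σ.
Executing da from Q (initial set {q0}):
  step 1 (d): {q2}
  step 2 (a): ∅ (Q stuck)

da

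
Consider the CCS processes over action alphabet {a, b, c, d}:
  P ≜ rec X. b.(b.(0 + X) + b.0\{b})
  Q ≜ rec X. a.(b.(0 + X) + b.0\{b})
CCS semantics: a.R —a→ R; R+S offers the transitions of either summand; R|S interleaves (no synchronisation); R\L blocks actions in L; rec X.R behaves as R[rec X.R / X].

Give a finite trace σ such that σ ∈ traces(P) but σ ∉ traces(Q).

P's transition system — 4 states:
  u0 = rec X. b.(b.(0 + X) + b.0\{b}) :: -b-> u1
  u1 = b.(0 + (rec X. b.(b.(0 + X) + b.0\{b}))) + b.0\{b} :: -b-> u2, -b-> u3
  u2 = 0 + (rec X. b.(b.(0 + X) + b.0\{b})) :: -b-> u1
  u3 = 0\{b} :: ·
Q's transition system — 4 states:
  v0 = rec X. a.(b.(0 + X) + b.0\{b}) :: -a-> v1
  v1 = b.(0 + (rec X. a.(b.(0 + X) + b.0\{b}))) + b.0\{b} :: -b-> v2, -b-> v3
  v2 = 0 + (rec X. a.(b.(0 + X) + b.0\{b})) :: -a-> v1
  v3 = 0\{b} :: ·
Run σ = ⟨b⟩ on P: start {u0}
  after b @ step 1: {u1}
  ✓ P
Run σ = ⟨b⟩ on Q: start {v0}
  after b @ step 1: no successor for Q

b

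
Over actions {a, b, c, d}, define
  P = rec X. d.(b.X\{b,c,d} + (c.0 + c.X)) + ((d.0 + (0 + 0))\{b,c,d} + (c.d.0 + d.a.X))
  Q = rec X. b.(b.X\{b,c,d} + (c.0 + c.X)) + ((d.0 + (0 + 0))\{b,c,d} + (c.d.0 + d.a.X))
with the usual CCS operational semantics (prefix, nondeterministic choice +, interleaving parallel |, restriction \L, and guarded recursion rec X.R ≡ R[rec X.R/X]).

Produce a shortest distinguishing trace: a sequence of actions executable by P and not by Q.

db

LTS(P): 6 reachable states
  u0 = rec X. d.(b.X\{b,c,d} + (c.0 + c.X)) + ((d.0 + (0 + 0))\{b,c,d} + (c.d.0 + d.a.X)) → ··c··> u1, ··d··> u2, ··d··> u3
  u1 = d.0 → ··d··> u4
  u2 = a.(rec X. d.(b.X\{b,c,d} + (c.0 + c.X)) + ((d.0 + (0 + 0))\{b,c,d} + (c.d.0 + d.a.X))) → ··a··> u0
  u3 = b.(rec X. d.(b.X\{b,c,d} + (c.0 + c.X)) + ((d.0 + (0 + 0))\{b,c,d} + (c.d.0 + d.a.X)))\{b,c,d} + (c.0 + c.(rec X. d.(b.X\{b,c,d} + (c.0 + c.X)) + ((d.0 + (0 + 0))\{b,c,d} + (c.d.0 + d.a.X)))) → ··b··> u5, ··c··> u0, ··c··> u4
  u4 = 0 → stopped
  u5 = (rec X. d.(b.X\{b,c,d} + (c.0 + c.X)) + ((d.0 + (0 + 0))\{b,c,d} + (c.d.0 + d.a.X)))\{b,c,d} → stopped
LTS(Q): 6 reachable states
  v0 = rec X. b.(b.X\{b,c,d} + (c.0 + c.X)) + ((d.0 + (0 + 0))\{b,c,d} + (c.d.0 + d.a.X)) → ··b··> v1, ··c··> v2, ··d··> v3
  v1 = b.(rec X. b.(b.X\{b,c,d} + (c.0 + c.X)) + ((d.0 + (0 + 0))\{b,c,d} + (c.d.0 + d.a.X)))\{b,c,d} + (c.0 + c.(rec X. b.(b.X\{b,c,d} + (c.0 + c.X)) + ((d.0 + (0 + 0))\{b,c,d} + (c.d.0 + d.a.X)))) → ··b··> v4, ··c··> v0, ··c··> v5
  v2 = d.0 → ··d··> v5
  v3 = a.(rec X. b.(b.X\{b,c,d} + (c.0 + c.X)) + ((d.0 + (0 + 0))\{b,c,d} + (c.d.0 + d.a.X))) → ··a··> v0
  v4 = (rec X. b.(b.X\{b,c,d} + (c.0 + c.X)) + ((d.0 + (0 + 0))\{b,c,d} + (c.d.0 + d.a.X)))\{b,c,d} → stopped
  v5 = 0 → stopped
Trace ⟨db⟩ through P, begin at {u0}:
  [1] d ⇒ {u2, u3}
  [2] b ⇒ {u5}
  — P admits the full trace.
Trace ⟨db⟩ through Q, begin at {v0}:
  [1] d ⇒ {v3}
  [2] b ⇒ ∅  — Q cannot continue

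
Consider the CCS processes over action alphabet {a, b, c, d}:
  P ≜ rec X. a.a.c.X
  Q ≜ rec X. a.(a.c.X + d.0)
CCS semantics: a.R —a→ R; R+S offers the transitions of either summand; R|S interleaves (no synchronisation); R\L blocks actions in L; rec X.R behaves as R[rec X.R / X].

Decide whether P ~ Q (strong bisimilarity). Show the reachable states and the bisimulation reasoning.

P's transition system — 3 states:
  u0 = rec X. a.a.c.X → —a→ u1
  u1 = a.c.(rec X. a.a.c.X) → —a→ u2
  u2 = c.(rec X. a.a.c.X) → —c→ u0
Q's transition system — 4 states:
  v0 = rec X. a.(a.c.X + d.0) → —a→ v1
  v1 = a.c.(rec X. a.(a.c.X + d.0)) + d.0 → —a→ v2, —d→ v3
  v2 = c.(rec X. a.(a.c.X + d.0)) → —c→ v0
  v3 = 0 → stopped
Bisimilarity quotient blocks:
  B0 = {u0}
  B1 = {u1}
  B2 = {u2}
  B3 = {v0}
  B4 = {v1}
  B5 = {v3}
  B6 = {v2}
u0 ∈ B0, v0 ∈ B3 → different blocks

NO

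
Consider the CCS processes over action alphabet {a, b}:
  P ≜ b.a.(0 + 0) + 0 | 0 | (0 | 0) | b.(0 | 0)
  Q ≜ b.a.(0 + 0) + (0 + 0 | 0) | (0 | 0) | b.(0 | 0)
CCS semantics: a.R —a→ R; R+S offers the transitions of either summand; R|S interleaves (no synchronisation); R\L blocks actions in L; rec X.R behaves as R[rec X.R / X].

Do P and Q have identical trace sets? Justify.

Reachable graph of P (4 states):
  m0 = b.a.(0 + 0) + 0 | 0 | (0 | 0) | b.(0 | 0) ⊢ -b-> m1, -b-> m2
  m1 = 0 | 0 | (0 | 0) | (0 | 0) ⊢ stopped
  m2 = a.(0 + 0) ⊢ -a-> m3
  m3 = 0 + 0 ⊢ stopped
Reachable graph of Q (4 states):
  n0 = b.a.(0 + 0) + (0 + 0 | 0) | (0 | 0) | b.(0 | 0) ⊢ -b-> n1, -b-> n2
  n1 = (0 + 0 | 0) | (0 | 0) | (0 | 0) ⊢ stopped
  n2 = a.(0 + 0) ⊢ -a-> n3
  n3 = 0 + 0 ⊢ stopped
Bisimilarity quotient blocks:
  B0 = {m0, n0}
  B1 = {m1, m3, n1, n3}
  B2 = {m2, n2}
m0 ∈ B0, n0 ∈ B0 → same block
Bisimilar ⇒ trace-equivalent.

YES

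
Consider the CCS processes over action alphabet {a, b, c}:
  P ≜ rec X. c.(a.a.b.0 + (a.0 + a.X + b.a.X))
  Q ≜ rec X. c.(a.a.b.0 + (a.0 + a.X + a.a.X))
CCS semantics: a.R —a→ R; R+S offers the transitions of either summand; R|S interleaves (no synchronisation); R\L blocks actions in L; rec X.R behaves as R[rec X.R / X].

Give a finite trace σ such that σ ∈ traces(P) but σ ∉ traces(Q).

cb

P's transition system — 6 states:
  m0 = rec X. c.(a.a.b.0 + (a.0 + a.X + b.a.X)) ⊢ =c=> m1
  m1 = a.a.b.0 + (a.0 + a.(rec X. c.(a.a.b.0 + (a.0 + a.X + b.a.X))) + b.a.(rec X. c.(a.a.b.0 + (a.0 + a.X + b.a.X)))) ⊢ =a=> m0, =a=> m2, =a=> m3, =b=> m4
  m2 = 0 ⊢ ·
  m3 = a.b.0 ⊢ =a=> m5
  m4 = a.(rec X. c.(a.a.b.0 + (a.0 + a.X + b.a.X))) ⊢ =a=> m0
  m5 = b.0 ⊢ =b=> m2
Q's transition system — 6 states:
  n0 = rec X. c.(a.a.b.0 + (a.0 + a.X + a.a.X)) ⊢ =c=> n1
  n1 = a.a.b.0 + (a.0 + a.(rec X. c.(a.a.b.0 + (a.0 + a.X + a.a.X))) + a.a.(rec X. c.(a.a.b.0 + (a.0 + a.X + a.a.X)))) ⊢ =a=> n0, =a=> n2, =a=> n3, =a=> n4
  n2 = 0 ⊢ ·
  n3 = a.(rec X. c.(a.a.b.0 + (a.0 + a.X + a.a.X))) ⊢ =a=> n0
  n4 = a.b.0 ⊢ =a=> n5
  n5 = b.0 ⊢ =b=> n2
Executing cb from P (initial set {m0}):
  after c @ step 1: {m1}
  after b @ step 2: {m4}
  — P admits the full trace.
Executing cb from Q (initial set {n0}):
  after c @ step 1: {n1}
  after b @ step 2: ∅ (Q stuck)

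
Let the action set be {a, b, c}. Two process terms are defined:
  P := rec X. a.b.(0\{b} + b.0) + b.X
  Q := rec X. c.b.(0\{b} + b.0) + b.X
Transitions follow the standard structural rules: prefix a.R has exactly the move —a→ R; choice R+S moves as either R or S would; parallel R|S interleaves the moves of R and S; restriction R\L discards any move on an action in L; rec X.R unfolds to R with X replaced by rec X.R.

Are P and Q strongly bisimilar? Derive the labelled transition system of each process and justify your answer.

P's transition system — 4 states:
  p0 = rec X. a.b.(0\{b} + b.0) + b.X | --a--▸ p1, --b--▸ p0
  p1 = b.(0\{b} + b.0) | --b--▸ p2
  p2 = 0\{b} + b.0 | --b--▸ p3
  p3 = 0 | stopped
Q's transition system — 4 states:
  q0 = rec X. c.b.(0\{b} + b.0) + b.X | --b--▸ q0, --c--▸ q1
  q1 = b.(0\{b} + b.0) | --b--▸ q2
  q2 = 0\{b} + b.0 | --b--▸ q3
  q3 = 0 | stopped
Coarsest stable partition (strong bisimilarity classes):
  B0 = {p0}
  B1 = {p1, q1}
  B2 = {p2, q2}
  B3 = {p3, q3}
  B4 = {q0}
p0 ∈ B0, q0 ∈ B4 → different blocks

P ≁ Q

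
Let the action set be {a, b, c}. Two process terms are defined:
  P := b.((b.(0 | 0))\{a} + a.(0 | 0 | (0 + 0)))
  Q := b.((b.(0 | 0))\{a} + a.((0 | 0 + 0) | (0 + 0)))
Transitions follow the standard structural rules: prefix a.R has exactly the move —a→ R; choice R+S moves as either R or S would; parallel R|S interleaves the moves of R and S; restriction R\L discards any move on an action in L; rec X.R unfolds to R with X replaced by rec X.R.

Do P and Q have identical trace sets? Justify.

Reachable graph of P (4 states):
  u0 = b.((b.(0 | 0))\{a} + a.(0 | 0 | (0 + 0))) has moves —b→ u1
  u1 = (b.(0 | 0))\{a} + a.(0 | 0 | (0 + 0)) has moves —a→ u2, —b→ u3
  u2 = 0 | 0 | (0 + 0) has moves ∅
  u3 = (0 | 0)\{a} has moves ∅
Reachable graph of Q (4 states):
  v0 = b.((b.(0 | 0))\{a} + a.((0 | 0 + 0) | (0 + 0))) has moves —b→ v1
  v1 = (b.(0 | 0))\{a} + a.((0 | 0 + 0) | (0 + 0)) has moves —a→ v2, —b→ v3
  v2 = (0 | 0 + 0) | (0 + 0) has moves ∅
  v3 = (0 | 0)\{a} has moves ∅
Bisimilarity quotient blocks:
  B0 = {u0, v0}
  B1 = {u1, v1}
  B2 = {u2, u3, v2, v3}
u0 ∈ B0, v0 ∈ B0 → same block
Bisimilar ⇒ trace-equivalent.

YES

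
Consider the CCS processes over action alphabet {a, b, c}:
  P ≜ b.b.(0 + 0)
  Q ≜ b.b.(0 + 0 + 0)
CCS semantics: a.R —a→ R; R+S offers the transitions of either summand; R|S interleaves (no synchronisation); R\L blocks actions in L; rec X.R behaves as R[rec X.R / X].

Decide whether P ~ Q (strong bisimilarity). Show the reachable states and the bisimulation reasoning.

LTS(P): 3 reachable states
  u0 = b.b.(0 + 0) has moves =b=> u1
  u1 = b.(0 + 0) has moves =b=> u2
  u2 = 0 + 0 has moves (no moves)
LTS(Q): 3 reachable states
  v0 = b.b.(0 + 0 + 0) has moves =b=> v1
  v1 = b.(0 + 0 + 0) has moves =b=> v2
  v2 = 0 + 0 + 0 has moves (no moves)
Bisimilarity quotient blocks:
  B0 = {u0, v0}
  B1 = {u1, v1}
  B2 = {u2, v2}
u0 ∈ B0, v0 ∈ B0 → same block

P ~ Q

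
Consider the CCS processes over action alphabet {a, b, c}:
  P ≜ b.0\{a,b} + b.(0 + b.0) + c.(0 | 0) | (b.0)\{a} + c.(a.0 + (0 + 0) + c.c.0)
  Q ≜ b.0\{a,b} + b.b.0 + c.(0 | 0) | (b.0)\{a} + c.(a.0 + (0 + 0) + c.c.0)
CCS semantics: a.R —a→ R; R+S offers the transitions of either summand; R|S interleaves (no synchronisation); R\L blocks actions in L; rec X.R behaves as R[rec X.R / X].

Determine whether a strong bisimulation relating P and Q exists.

P ~ Q

LTS(P): 9 reachable states
  p0 = b.0\{a,b} + b.(0 + b.0) + c.(0 | 0) | (b.0)\{a} + c.(a.0 + (0 + 0) + c.c.0) has moves =b=> p1, =b=> p2, =b=> p3, =c=> p4, =c=> p5
  p1 = 0 + b.0 has moves =b=> p6
  p2 = 0\{a,b} has moves ·
  p3 = c.(0 | 0) | 0\{a} has moves =c=> p7
  p4 = 0 | 0 | (b.0)\{a} has moves =b=> p7
  p5 = a.0 + (0 + 0) + c.c.0 has moves =a=> p6, =c=> p8
  p6 = 0 has moves ·
  p7 = 0 | 0 | 0\{a} has moves ·
  p8 = c.0 has moves =c=> p6
LTS(Q): 9 reachable states
  q0 = b.0\{a,b} + b.b.0 + c.(0 | 0) | (b.0)\{a} + c.(a.0 + (0 + 0) + c.c.0) has moves =b=> q1, =b=> q2, =b=> q3, =c=> q4, =c=> q5
  q1 = 0\{a,b} has moves ·
  q2 = b.0 has moves =b=> q6
  q3 = c.(0 | 0) | 0\{a} has moves =c=> q7
  q4 = 0 | 0 | (b.0)\{a} has moves =b=> q7
  q5 = a.0 + (0 + 0) + c.c.0 has moves =a=> q6, =c=> q8
  q6 = 0 has moves ·
  q7 = 0 | 0 | 0\{a} has moves ·
  q8 = c.0 has moves =c=> q6
Partition-refinement fixed point:
  B0 = {p0, q0}
  B1 = {p1, p4, q2, q4}
  B2 = {p2, p6, p7, q1, q6, q7}
  B3 = {p5, q5}
  B4 = {p3, p8, q3, q8}
p0 ∈ B0, q0 ∈ B0 → same block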